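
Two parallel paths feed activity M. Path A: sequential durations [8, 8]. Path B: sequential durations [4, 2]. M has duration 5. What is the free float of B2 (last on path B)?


ES(B2) = sum of predecessors on chain B = 4
EF(B2) = ES + duration = 4 + 2 = 6
Successor of B2 is M. ES(M) = max(sum(A), sum(B)) = max(16, 6) = 16
Free float = ES(successor) - EF(current) = 16 - 6 = 10

10


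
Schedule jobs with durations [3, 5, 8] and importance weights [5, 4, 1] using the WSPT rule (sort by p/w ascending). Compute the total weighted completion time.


Compute p/w ratios and sort ascending (WSPT): [(3, 5), (5, 4), (8, 1)]
Compute weighted completion times:
  Job (p=3,w=5): C=3, w*C=5*3=15
  Job (p=5,w=4): C=8, w*C=4*8=32
  Job (p=8,w=1): C=16, w*C=1*16=16
Total weighted completion time = 63

63


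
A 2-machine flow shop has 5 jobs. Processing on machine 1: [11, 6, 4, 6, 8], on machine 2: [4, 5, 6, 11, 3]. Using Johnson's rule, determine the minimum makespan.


Apply Johnson's rule:
  Group 1 (a <= b): [(3, 4, 6), (4, 6, 11)]
  Group 2 (a > b): [(2, 6, 5), (1, 11, 4), (5, 8, 3)]
Optimal job order: [3, 4, 2, 1, 5]
Schedule:
  Job 3: M1 done at 4, M2 done at 10
  Job 4: M1 done at 10, M2 done at 21
  Job 2: M1 done at 16, M2 done at 26
  Job 1: M1 done at 27, M2 done at 31
  Job 5: M1 done at 35, M2 done at 38
Makespan = 38

38


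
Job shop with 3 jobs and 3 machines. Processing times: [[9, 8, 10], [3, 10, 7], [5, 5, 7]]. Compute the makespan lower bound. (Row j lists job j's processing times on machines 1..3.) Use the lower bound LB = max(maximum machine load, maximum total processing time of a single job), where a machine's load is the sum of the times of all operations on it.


Machine loads:
  Machine 1: 9 + 3 + 5 = 17
  Machine 2: 8 + 10 + 5 = 23
  Machine 3: 10 + 7 + 7 = 24
Max machine load = 24
Job totals:
  Job 1: 27
  Job 2: 20
  Job 3: 17
Max job total = 27
Lower bound = max(24, 27) = 27

27


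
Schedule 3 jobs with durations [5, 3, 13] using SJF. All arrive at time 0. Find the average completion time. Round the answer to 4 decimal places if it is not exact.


SJF order (ascending): [3, 5, 13]
Completion times:
  Job 1: burst=3, C=3
  Job 2: burst=5, C=8
  Job 3: burst=13, C=21
Average completion = 32/3 = 10.6667

10.6667


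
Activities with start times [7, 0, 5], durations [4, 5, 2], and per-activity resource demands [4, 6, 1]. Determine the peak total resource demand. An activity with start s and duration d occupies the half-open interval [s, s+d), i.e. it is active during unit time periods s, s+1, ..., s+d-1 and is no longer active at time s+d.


Each activity i is active on [start_i, start_i + duration_i).
Compute total resource usage per time slot:
  t=0: active resources = [6], total = 6
  t=1: active resources = [6], total = 6
  t=2: active resources = [6], total = 6
  t=3: active resources = [6], total = 6
  t=4: active resources = [6], total = 6
  t=5: active resources = [1], total = 1
  t=6: active resources = [1], total = 1
  t=7: active resources = [4], total = 4
  t=8: active resources = [4], total = 4
  t=9: active resources = [4], total = 4
  t=10: active resources = [4], total = 4
Peak resource demand = 6

6


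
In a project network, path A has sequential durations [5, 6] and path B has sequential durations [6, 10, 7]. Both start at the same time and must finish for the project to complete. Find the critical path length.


Path A total = 5 + 6 = 11
Path B total = 6 + 10 + 7 = 23
Critical path = longest path = max(11, 23) = 23

23


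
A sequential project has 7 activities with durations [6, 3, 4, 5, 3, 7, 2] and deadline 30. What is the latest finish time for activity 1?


LF(activity 1) = deadline - sum of successor durations
Successors: activities 2 through 7 with durations [3, 4, 5, 3, 7, 2]
Sum of successor durations = 24
LF = 30 - 24 = 6

6


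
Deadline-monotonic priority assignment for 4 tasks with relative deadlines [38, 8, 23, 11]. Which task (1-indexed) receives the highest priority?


Sort tasks by relative deadline (ascending):
  Task 2: deadline = 8
  Task 4: deadline = 11
  Task 3: deadline = 23
  Task 1: deadline = 38
Priority order (highest first): [2, 4, 3, 1]
Highest priority task = 2

2


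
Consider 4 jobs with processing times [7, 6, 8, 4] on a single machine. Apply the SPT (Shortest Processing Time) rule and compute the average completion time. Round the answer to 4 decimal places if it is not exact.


Sort jobs by processing time (SPT order): [4, 6, 7, 8]
Compute completion times sequentially:
  Job 1: processing = 4, completes at 4
  Job 2: processing = 6, completes at 10
  Job 3: processing = 7, completes at 17
  Job 4: processing = 8, completes at 25
Sum of completion times = 56
Average completion time = 56/4 = 14.0

14.0


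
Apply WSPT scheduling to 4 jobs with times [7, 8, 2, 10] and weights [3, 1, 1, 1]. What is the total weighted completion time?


Compute p/w ratios and sort ascending (WSPT): [(2, 1), (7, 3), (8, 1), (10, 1)]
Compute weighted completion times:
  Job (p=2,w=1): C=2, w*C=1*2=2
  Job (p=7,w=3): C=9, w*C=3*9=27
  Job (p=8,w=1): C=17, w*C=1*17=17
  Job (p=10,w=1): C=27, w*C=1*27=27
Total weighted completion time = 73

73


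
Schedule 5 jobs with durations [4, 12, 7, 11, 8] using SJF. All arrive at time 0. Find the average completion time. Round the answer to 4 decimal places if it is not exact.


SJF order (ascending): [4, 7, 8, 11, 12]
Completion times:
  Job 1: burst=4, C=4
  Job 2: burst=7, C=11
  Job 3: burst=8, C=19
  Job 4: burst=11, C=30
  Job 5: burst=12, C=42
Average completion = 106/5 = 21.2

21.2


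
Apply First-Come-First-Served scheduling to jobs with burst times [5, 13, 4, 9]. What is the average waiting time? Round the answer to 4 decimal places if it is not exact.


FCFS order (as given): [5, 13, 4, 9]
Waiting times:
  Job 1: wait = 0
  Job 2: wait = 5
  Job 3: wait = 18
  Job 4: wait = 22
Sum of waiting times = 45
Average waiting time = 45/4 = 11.25

11.25


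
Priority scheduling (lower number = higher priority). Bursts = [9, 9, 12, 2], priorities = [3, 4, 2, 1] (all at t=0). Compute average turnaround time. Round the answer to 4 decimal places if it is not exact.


Sort by priority (ascending = highest first):
Order: [(1, 2), (2, 12), (3, 9), (4, 9)]
Completion times:
  Priority 1, burst=2, C=2
  Priority 2, burst=12, C=14
  Priority 3, burst=9, C=23
  Priority 4, burst=9, C=32
Average turnaround = 71/4 = 17.75

17.75


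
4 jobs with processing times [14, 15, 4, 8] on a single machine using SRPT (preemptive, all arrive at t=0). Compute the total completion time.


Since all jobs arrive at t=0, SRPT equals SPT ordering.
SPT order: [4, 8, 14, 15]
Completion times:
  Job 1: p=4, C=4
  Job 2: p=8, C=12
  Job 3: p=14, C=26
  Job 4: p=15, C=41
Total completion time = 4 + 12 + 26 + 41 = 83

83


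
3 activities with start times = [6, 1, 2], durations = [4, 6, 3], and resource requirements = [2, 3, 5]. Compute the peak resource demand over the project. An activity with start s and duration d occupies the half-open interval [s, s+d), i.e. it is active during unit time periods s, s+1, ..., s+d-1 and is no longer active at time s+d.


Each activity i is active on [start_i, start_i + duration_i).
Compute total resource usage per time slot:
  t=0: active resources = [], total = 0
  t=1: active resources = [3], total = 3
  t=2: active resources = [3, 5], total = 8
  t=3: active resources = [3, 5], total = 8
  t=4: active resources = [3, 5], total = 8
  t=5: active resources = [3], total = 3
  t=6: active resources = [2, 3], total = 5
  t=7: active resources = [2], total = 2
  t=8: active resources = [2], total = 2
  t=9: active resources = [2], total = 2
Peak resource demand = 8

8


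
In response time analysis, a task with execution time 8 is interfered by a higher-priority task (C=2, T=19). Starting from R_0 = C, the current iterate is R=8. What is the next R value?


R_next = C + ceil(R_prev / T_hp) * C_hp
ceil(8 / 19) = ceil(0.4211) = 1
Interference = 1 * 2 = 2
R_next = 8 + 2 = 10

10


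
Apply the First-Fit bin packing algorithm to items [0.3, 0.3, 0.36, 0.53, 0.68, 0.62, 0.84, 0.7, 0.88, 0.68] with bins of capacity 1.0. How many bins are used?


Place items sequentially using First-Fit:
  Item 0.3 -> new Bin 1
  Item 0.3 -> Bin 1 (now 0.6)
  Item 0.36 -> Bin 1 (now 0.96)
  Item 0.53 -> new Bin 2
  Item 0.68 -> new Bin 3
  Item 0.62 -> new Bin 4
  Item 0.84 -> new Bin 5
  Item 0.7 -> new Bin 6
  Item 0.88 -> new Bin 7
  Item 0.68 -> new Bin 8
Total bins used = 8

8


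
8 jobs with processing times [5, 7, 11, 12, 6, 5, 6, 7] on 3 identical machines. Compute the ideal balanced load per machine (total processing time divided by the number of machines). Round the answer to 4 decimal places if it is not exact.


Total processing time = 5 + 7 + 11 + 12 + 6 + 5 + 6 + 7 = 59
Number of machines = 3
Ideal balanced load = 59 / 3 = 19.6667

19.6667


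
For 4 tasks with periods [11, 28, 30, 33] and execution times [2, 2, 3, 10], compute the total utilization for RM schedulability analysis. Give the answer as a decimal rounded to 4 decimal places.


Compute individual utilizations (exact fractions):
  Task 1: C/T = 2/11 (approx. 0.1818)
  Task 2: C/T = 2/28 = 1/14 (approx. 0.0714)
  Task 3: C/T = 3/30 = 1/10 (approx. 0.1)
  Task 4: C/T = 10/33 (approx. 0.303)
Total utilization U = 2/11 + 1/14 + 1/10 + 10/33 = 758/1155
Rounded to 4 decimal places: U = 0.6563
RM (Liu & Layland) bound for 4 tasks = 0.756828; compare with U = 758/1155 (approx. 0.656277)
U <= bound, so schedulable by RM sufficient condition.

0.6563


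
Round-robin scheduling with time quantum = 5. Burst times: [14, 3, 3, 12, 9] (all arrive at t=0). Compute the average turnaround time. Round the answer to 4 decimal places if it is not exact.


Time quantum = 5
Execution trace:
  J1 runs 5 units, time = 5
  J2 runs 3 units, time = 8
  J3 runs 3 units, time = 11
  J4 runs 5 units, time = 16
  J5 runs 5 units, time = 21
  J1 runs 5 units, time = 26
  J4 runs 5 units, time = 31
  J5 runs 4 units, time = 35
  J1 runs 4 units, time = 39
  J4 runs 2 units, time = 41
Finish times: [39, 8, 11, 41, 35]
Average turnaround = 134/5 = 26.8

26.8


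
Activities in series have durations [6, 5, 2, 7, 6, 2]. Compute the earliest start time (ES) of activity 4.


Activity 4 starts after activities 1 through 3 complete.
Predecessor durations: [6, 5, 2]
ES = 6 + 5 + 2 = 13

13


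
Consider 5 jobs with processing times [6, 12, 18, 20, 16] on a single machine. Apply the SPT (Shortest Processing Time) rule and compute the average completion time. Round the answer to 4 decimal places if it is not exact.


Sort jobs by processing time (SPT order): [6, 12, 16, 18, 20]
Compute completion times sequentially:
  Job 1: processing = 6, completes at 6
  Job 2: processing = 12, completes at 18
  Job 3: processing = 16, completes at 34
  Job 4: processing = 18, completes at 52
  Job 5: processing = 20, completes at 72
Sum of completion times = 182
Average completion time = 182/5 = 36.4

36.4


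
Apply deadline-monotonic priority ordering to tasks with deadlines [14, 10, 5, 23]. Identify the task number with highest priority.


Sort tasks by relative deadline (ascending):
  Task 3: deadline = 5
  Task 2: deadline = 10
  Task 1: deadline = 14
  Task 4: deadline = 23
Priority order (highest first): [3, 2, 1, 4]
Highest priority task = 3

3


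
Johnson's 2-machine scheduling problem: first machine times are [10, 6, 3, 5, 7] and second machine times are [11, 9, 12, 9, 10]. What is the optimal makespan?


Apply Johnson's rule:
  Group 1 (a <= b): [(3, 3, 12), (4, 5, 9), (2, 6, 9), (5, 7, 10), (1, 10, 11)]
  Group 2 (a > b): []
Optimal job order: [3, 4, 2, 5, 1]
Schedule:
  Job 3: M1 done at 3, M2 done at 15
  Job 4: M1 done at 8, M2 done at 24
  Job 2: M1 done at 14, M2 done at 33
  Job 5: M1 done at 21, M2 done at 43
  Job 1: M1 done at 31, M2 done at 54
Makespan = 54

54


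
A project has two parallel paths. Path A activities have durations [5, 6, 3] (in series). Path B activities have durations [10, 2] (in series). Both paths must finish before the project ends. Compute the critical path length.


Path A total = 5 + 6 + 3 = 14
Path B total = 10 + 2 = 12
Critical path = longest path = max(14, 12) = 14

14


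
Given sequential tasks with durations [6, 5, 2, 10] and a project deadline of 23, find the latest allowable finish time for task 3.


LF(activity 3) = deadline - sum of successor durations
Successors: activities 4 through 4 with durations [10]
Sum of successor durations = 10
LF = 23 - 10 = 13

13


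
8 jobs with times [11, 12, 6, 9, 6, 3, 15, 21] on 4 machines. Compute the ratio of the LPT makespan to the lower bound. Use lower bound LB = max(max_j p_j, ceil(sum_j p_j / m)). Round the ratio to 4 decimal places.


LPT order: [21, 15, 12, 11, 9, 6, 6, 3]
Machine loads after assignment: [21, 21, 21, 20]
LPT makespan = 21
Lower bound = max(max_job, ceil(total/4)) = max(21, 21) = 21
Ratio = 21 / 21 = 1.0

1.0


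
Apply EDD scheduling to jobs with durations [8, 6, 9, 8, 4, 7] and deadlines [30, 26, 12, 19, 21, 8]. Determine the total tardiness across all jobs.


Sort by due date (EDD order): [(7, 8), (9, 12), (8, 19), (4, 21), (6, 26), (8, 30)]
Compute completion times and tardiness:
  Job 1: p=7, d=8, C=7, tardiness=max(0,7-8)=0
  Job 2: p=9, d=12, C=16, tardiness=max(0,16-12)=4
  Job 3: p=8, d=19, C=24, tardiness=max(0,24-19)=5
  Job 4: p=4, d=21, C=28, tardiness=max(0,28-21)=7
  Job 5: p=6, d=26, C=34, tardiness=max(0,34-26)=8
  Job 6: p=8, d=30, C=42, tardiness=max(0,42-30)=12
Total tardiness = 36

36


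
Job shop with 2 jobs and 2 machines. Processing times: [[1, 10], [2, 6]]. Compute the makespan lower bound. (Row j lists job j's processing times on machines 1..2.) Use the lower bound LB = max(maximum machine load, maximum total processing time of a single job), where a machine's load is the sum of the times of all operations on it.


Machine loads:
  Machine 1: 1 + 2 = 3
  Machine 2: 10 + 6 = 16
Max machine load = 16
Job totals:
  Job 1: 11
  Job 2: 8
Max job total = 11
Lower bound = max(16, 11) = 16

16


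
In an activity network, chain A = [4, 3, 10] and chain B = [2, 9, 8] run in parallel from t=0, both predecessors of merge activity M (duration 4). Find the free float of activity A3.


ES(A3) = sum of predecessors on chain A = 7
EF(A3) = ES + duration = 7 + 10 = 17
Successor of A3 is M. ES(M) = max(sum(A), sum(B)) = max(17, 19) = 19
Free float = ES(successor) - EF(current) = 19 - 17 = 2

2


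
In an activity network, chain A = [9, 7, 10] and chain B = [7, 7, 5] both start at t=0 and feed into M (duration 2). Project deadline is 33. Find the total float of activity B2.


Forward pass: ES(B2) = sum of predecessors on chain B = 7
EF = ES + duration = 7 + 7 = 14
Backward pass: LF(M) = deadline = 33; LS(M) = 33 - 2 = 31
LF(B2) = LS(M) - sum(successors on chain B) = 31 - 5 = 26
LS = LF - duration = 26 - 7 = 19
Total float = LS - ES = 19 - 7 = 12

12


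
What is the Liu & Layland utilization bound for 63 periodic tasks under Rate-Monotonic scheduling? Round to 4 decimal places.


Compute 2^(1/63) = 1.0110630845
Subtract 1: 1.0110630845 - 1 = 0.0110630845
Multiply by n: 63 * 0.0110630845 = 0.6969743235
Round to 4 dp: 0.6970

0.6970


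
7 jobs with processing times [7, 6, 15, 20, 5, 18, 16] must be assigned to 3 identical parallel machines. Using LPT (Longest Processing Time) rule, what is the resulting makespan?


Sort jobs in decreasing order (LPT): [20, 18, 16, 15, 7, 6, 5]
Assign each job to the least loaded machine:
  Machine 1: jobs [20, 6], load = 26
  Machine 2: jobs [18, 7, 5], load = 30
  Machine 3: jobs [16, 15], load = 31
Makespan = max load = 31

31


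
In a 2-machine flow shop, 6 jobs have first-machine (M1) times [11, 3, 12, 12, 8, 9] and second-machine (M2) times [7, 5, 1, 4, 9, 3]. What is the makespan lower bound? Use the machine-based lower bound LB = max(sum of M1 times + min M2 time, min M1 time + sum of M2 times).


LB1 = sum(M1 times) + min(M2 times) = 55 + 1 = 56
LB2 = min(M1 times) + sum(M2 times) = 3 + 29 = 32
Lower bound = max(LB1, LB2) = max(56, 32) = 56

56


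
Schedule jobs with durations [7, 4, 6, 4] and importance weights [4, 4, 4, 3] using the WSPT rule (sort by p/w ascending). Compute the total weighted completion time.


Compute p/w ratios and sort ascending (WSPT): [(4, 4), (4, 3), (6, 4), (7, 4)]
Compute weighted completion times:
  Job (p=4,w=4): C=4, w*C=4*4=16
  Job (p=4,w=3): C=8, w*C=3*8=24
  Job (p=6,w=4): C=14, w*C=4*14=56
  Job (p=7,w=4): C=21, w*C=4*21=84
Total weighted completion time = 180

180


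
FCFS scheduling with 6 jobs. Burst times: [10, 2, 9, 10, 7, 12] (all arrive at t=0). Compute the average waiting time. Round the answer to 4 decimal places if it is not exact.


FCFS order (as given): [10, 2, 9, 10, 7, 12]
Waiting times:
  Job 1: wait = 0
  Job 2: wait = 10
  Job 3: wait = 12
  Job 4: wait = 21
  Job 5: wait = 31
  Job 6: wait = 38
Sum of waiting times = 112
Average waiting time = 112/6 = 18.6667

18.6667


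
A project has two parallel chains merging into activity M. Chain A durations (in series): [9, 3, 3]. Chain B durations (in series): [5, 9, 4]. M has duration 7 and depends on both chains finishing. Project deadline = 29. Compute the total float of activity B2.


Forward pass: ES(B2) = sum of predecessors on chain B = 5
EF = ES + duration = 5 + 9 = 14
Backward pass: LF(M) = deadline = 29; LS(M) = 29 - 7 = 22
LF(B2) = LS(M) - sum(successors on chain B) = 22 - 4 = 18
LS = LF - duration = 18 - 9 = 9
Total float = LS - ES = 9 - 5 = 4

4


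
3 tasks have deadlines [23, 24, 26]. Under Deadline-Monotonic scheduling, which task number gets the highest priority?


Sort tasks by relative deadline (ascending):
  Task 1: deadline = 23
  Task 2: deadline = 24
  Task 3: deadline = 26
Priority order (highest first): [1, 2, 3]
Highest priority task = 1

1


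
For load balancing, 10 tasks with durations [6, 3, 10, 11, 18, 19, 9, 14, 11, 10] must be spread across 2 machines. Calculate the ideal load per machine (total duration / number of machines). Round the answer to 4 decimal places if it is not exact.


Total processing time = 6 + 3 + 10 + 11 + 18 + 19 + 9 + 14 + 11 + 10 = 111
Number of machines = 2
Ideal balanced load = 111 / 2 = 55.5

55.5


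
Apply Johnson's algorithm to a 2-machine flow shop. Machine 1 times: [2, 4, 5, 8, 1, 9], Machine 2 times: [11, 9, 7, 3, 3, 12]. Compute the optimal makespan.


Apply Johnson's rule:
  Group 1 (a <= b): [(5, 1, 3), (1, 2, 11), (2, 4, 9), (3, 5, 7), (6, 9, 12)]
  Group 2 (a > b): [(4, 8, 3)]
Optimal job order: [5, 1, 2, 3, 6, 4]
Schedule:
  Job 5: M1 done at 1, M2 done at 4
  Job 1: M1 done at 3, M2 done at 15
  Job 2: M1 done at 7, M2 done at 24
  Job 3: M1 done at 12, M2 done at 31
  Job 6: M1 done at 21, M2 done at 43
  Job 4: M1 done at 29, M2 done at 46
Makespan = 46

46


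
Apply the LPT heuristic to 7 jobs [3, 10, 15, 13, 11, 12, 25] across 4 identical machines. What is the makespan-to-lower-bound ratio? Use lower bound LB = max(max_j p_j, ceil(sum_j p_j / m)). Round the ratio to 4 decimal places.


LPT order: [25, 15, 13, 12, 11, 10, 3]
Machine loads after assignment: [25, 18, 23, 23]
LPT makespan = 25
Lower bound = max(max_job, ceil(total/4)) = max(25, 23) = 25
Ratio = 25 / 25 = 1.0

1.0


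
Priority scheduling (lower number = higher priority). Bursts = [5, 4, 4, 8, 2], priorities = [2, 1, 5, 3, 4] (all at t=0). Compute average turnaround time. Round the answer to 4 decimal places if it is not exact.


Sort by priority (ascending = highest first):
Order: [(1, 4), (2, 5), (3, 8), (4, 2), (5, 4)]
Completion times:
  Priority 1, burst=4, C=4
  Priority 2, burst=5, C=9
  Priority 3, burst=8, C=17
  Priority 4, burst=2, C=19
  Priority 5, burst=4, C=23
Average turnaround = 72/5 = 14.4

14.4


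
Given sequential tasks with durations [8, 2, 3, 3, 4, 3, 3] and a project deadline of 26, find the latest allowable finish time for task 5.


LF(activity 5) = deadline - sum of successor durations
Successors: activities 6 through 7 with durations [3, 3]
Sum of successor durations = 6
LF = 26 - 6 = 20

20


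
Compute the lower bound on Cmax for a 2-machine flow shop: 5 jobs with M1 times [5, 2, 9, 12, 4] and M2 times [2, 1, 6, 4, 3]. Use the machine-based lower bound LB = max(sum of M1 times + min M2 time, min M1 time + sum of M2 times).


LB1 = sum(M1 times) + min(M2 times) = 32 + 1 = 33
LB2 = min(M1 times) + sum(M2 times) = 2 + 16 = 18
Lower bound = max(LB1, LB2) = max(33, 18) = 33

33


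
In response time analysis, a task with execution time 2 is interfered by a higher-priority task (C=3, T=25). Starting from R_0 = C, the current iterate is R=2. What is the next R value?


R_next = C + ceil(R_prev / T_hp) * C_hp
ceil(2 / 25) = ceil(0.08) = 1
Interference = 1 * 3 = 3
R_next = 2 + 3 = 5

5


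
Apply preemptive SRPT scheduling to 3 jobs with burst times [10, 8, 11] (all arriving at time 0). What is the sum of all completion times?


Since all jobs arrive at t=0, SRPT equals SPT ordering.
SPT order: [8, 10, 11]
Completion times:
  Job 1: p=8, C=8
  Job 2: p=10, C=18
  Job 3: p=11, C=29
Total completion time = 8 + 18 + 29 = 55

55


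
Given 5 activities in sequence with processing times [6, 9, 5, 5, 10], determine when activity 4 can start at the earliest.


Activity 4 starts after activities 1 through 3 complete.
Predecessor durations: [6, 9, 5]
ES = 6 + 9 + 5 = 20

20


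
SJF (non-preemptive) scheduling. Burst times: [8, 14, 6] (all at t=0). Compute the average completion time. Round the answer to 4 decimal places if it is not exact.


SJF order (ascending): [6, 8, 14]
Completion times:
  Job 1: burst=6, C=6
  Job 2: burst=8, C=14
  Job 3: burst=14, C=28
Average completion = 48/3 = 16.0

16.0


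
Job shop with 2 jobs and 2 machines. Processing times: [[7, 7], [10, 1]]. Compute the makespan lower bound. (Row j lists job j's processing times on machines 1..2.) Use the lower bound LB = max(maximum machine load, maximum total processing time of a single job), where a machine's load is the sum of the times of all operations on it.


Machine loads:
  Machine 1: 7 + 10 = 17
  Machine 2: 7 + 1 = 8
Max machine load = 17
Job totals:
  Job 1: 14
  Job 2: 11
Max job total = 14
Lower bound = max(17, 14) = 17

17


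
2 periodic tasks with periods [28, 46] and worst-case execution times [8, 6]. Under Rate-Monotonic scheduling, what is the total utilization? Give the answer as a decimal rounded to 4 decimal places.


Compute individual utilizations (exact fractions):
  Task 1: C/T = 8/28 = 2/7 (approx. 0.2857)
  Task 2: C/T = 6/46 = 3/23 (approx. 0.1304)
Total utilization U = 2/7 + 3/23 = 67/161
Rounded to 4 decimal places: U = 0.4161
RM (Liu & Layland) bound for 2 tasks = 0.828427; compare with U = 67/161 (approx. 0.416149)
U <= bound, so schedulable by RM sufficient condition.

0.4161


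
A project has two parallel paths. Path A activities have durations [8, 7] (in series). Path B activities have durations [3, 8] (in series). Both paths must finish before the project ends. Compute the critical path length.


Path A total = 8 + 7 = 15
Path B total = 3 + 8 = 11
Critical path = longest path = max(15, 11) = 15

15


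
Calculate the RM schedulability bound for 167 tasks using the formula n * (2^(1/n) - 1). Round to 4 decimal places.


Compute 2^(1/167) = 1.0041592075
Subtract 1: 1.0041592075 - 1 = 0.0041592075
Multiply by n: 167 * 0.0041592075 = 0.6945876525
Round to 4 dp: 0.6946

0.6946


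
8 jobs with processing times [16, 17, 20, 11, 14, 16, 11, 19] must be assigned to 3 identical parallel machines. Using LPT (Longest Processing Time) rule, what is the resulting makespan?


Sort jobs in decreasing order (LPT): [20, 19, 17, 16, 16, 14, 11, 11]
Assign each job to the least loaded machine:
  Machine 1: jobs [20, 14, 11], load = 45
  Machine 2: jobs [19, 16], load = 35
  Machine 3: jobs [17, 16, 11], load = 44
Makespan = max load = 45

45


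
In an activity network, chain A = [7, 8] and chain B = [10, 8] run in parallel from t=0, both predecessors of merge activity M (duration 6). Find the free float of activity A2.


ES(A2) = sum of predecessors on chain A = 7
EF(A2) = ES + duration = 7 + 8 = 15
Successor of A2 is M. ES(M) = max(sum(A), sum(B)) = max(15, 18) = 18
Free float = ES(successor) - EF(current) = 18 - 15 = 3

3


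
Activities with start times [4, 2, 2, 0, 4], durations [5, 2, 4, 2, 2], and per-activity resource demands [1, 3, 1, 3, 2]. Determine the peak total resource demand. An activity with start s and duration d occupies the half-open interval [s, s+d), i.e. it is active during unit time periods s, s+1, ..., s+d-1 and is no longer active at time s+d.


Each activity i is active on [start_i, start_i + duration_i).
Compute total resource usage per time slot:
  t=0: active resources = [3], total = 3
  t=1: active resources = [3], total = 3
  t=2: active resources = [3, 1], total = 4
  t=3: active resources = [3, 1], total = 4
  t=4: active resources = [1, 1, 2], total = 4
  t=5: active resources = [1, 1, 2], total = 4
  t=6: active resources = [1], total = 1
  t=7: active resources = [1], total = 1
  t=8: active resources = [1], total = 1
Peak resource demand = 4

4


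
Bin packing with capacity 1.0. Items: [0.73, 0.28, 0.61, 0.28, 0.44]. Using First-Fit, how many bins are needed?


Place items sequentially using First-Fit:
  Item 0.73 -> new Bin 1
  Item 0.28 -> new Bin 2
  Item 0.61 -> Bin 2 (now 0.89)
  Item 0.28 -> new Bin 3
  Item 0.44 -> Bin 3 (now 0.72)
Total bins used = 3

3


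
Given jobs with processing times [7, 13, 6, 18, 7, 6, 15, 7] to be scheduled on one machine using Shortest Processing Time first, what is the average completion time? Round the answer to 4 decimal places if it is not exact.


Sort jobs by processing time (SPT order): [6, 6, 7, 7, 7, 13, 15, 18]
Compute completion times sequentially:
  Job 1: processing = 6, completes at 6
  Job 2: processing = 6, completes at 12
  Job 3: processing = 7, completes at 19
  Job 4: processing = 7, completes at 26
  Job 5: processing = 7, completes at 33
  Job 6: processing = 13, completes at 46
  Job 7: processing = 15, completes at 61
  Job 8: processing = 18, completes at 79
Sum of completion times = 282
Average completion time = 282/8 = 35.25

35.25


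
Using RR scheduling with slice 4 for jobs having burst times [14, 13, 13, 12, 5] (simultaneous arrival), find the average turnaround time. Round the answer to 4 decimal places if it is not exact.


Time quantum = 4
Execution trace:
  J1 runs 4 units, time = 4
  J2 runs 4 units, time = 8
  J3 runs 4 units, time = 12
  J4 runs 4 units, time = 16
  J5 runs 4 units, time = 20
  J1 runs 4 units, time = 24
  J2 runs 4 units, time = 28
  J3 runs 4 units, time = 32
  J4 runs 4 units, time = 36
  J5 runs 1 units, time = 37
  J1 runs 4 units, time = 41
  J2 runs 4 units, time = 45
  J3 runs 4 units, time = 49
  J4 runs 4 units, time = 53
  J1 runs 2 units, time = 55
  J2 runs 1 units, time = 56
  J3 runs 1 units, time = 57
Finish times: [55, 56, 57, 53, 37]
Average turnaround = 258/5 = 51.6

51.6


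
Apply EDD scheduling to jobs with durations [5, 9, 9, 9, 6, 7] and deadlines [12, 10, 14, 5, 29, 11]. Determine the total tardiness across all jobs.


Sort by due date (EDD order): [(9, 5), (9, 10), (7, 11), (5, 12), (9, 14), (6, 29)]
Compute completion times and tardiness:
  Job 1: p=9, d=5, C=9, tardiness=max(0,9-5)=4
  Job 2: p=9, d=10, C=18, tardiness=max(0,18-10)=8
  Job 3: p=7, d=11, C=25, tardiness=max(0,25-11)=14
  Job 4: p=5, d=12, C=30, tardiness=max(0,30-12)=18
  Job 5: p=9, d=14, C=39, tardiness=max(0,39-14)=25
  Job 6: p=6, d=29, C=45, tardiness=max(0,45-29)=16
Total tardiness = 85

85


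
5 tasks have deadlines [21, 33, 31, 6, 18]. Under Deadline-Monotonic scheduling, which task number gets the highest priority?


Sort tasks by relative deadline (ascending):
  Task 4: deadline = 6
  Task 5: deadline = 18
  Task 1: deadline = 21
  Task 3: deadline = 31
  Task 2: deadline = 33
Priority order (highest first): [4, 5, 1, 3, 2]
Highest priority task = 4

4


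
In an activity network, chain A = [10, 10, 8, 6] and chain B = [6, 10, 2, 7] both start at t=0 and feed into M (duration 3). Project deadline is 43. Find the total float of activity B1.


Forward pass: ES(B1) = sum of predecessors on chain B = 0
EF = ES + duration = 0 + 6 = 6
Backward pass: LF(M) = deadline = 43; LS(M) = 43 - 3 = 40
LF(B1) = LS(M) - sum(successors on chain B) = 40 - 19 = 21
LS = LF - duration = 21 - 6 = 15
Total float = LS - ES = 15 - 0 = 15

15


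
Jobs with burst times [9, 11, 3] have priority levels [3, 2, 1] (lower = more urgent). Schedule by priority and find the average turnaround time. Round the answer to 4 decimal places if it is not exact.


Sort by priority (ascending = highest first):
Order: [(1, 3), (2, 11), (3, 9)]
Completion times:
  Priority 1, burst=3, C=3
  Priority 2, burst=11, C=14
  Priority 3, burst=9, C=23
Average turnaround = 40/3 = 13.3333

13.3333


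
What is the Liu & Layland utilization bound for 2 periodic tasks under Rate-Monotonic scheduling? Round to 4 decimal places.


Compute 2^(1/2) = 1.4142135624
Subtract 1: 1.4142135624 - 1 = 0.4142135624
Multiply by n: 2 * 0.4142135624 = 0.8284271248
Round to 4 dp: 0.8284

0.8284


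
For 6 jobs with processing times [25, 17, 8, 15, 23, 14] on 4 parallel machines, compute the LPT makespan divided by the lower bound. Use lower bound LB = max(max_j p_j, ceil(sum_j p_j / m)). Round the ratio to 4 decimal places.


LPT order: [25, 23, 17, 15, 14, 8]
Machine loads after assignment: [25, 23, 25, 29]
LPT makespan = 29
Lower bound = max(max_job, ceil(total/4)) = max(25, 26) = 26
Ratio = 29 / 26 = 1.1154

1.1154


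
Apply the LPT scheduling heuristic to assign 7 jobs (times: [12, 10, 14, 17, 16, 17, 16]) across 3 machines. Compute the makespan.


Sort jobs in decreasing order (LPT): [17, 17, 16, 16, 14, 12, 10]
Assign each job to the least loaded machine:
  Machine 1: jobs [17, 14], load = 31
  Machine 2: jobs [17, 12, 10], load = 39
  Machine 3: jobs [16, 16], load = 32
Makespan = max load = 39

39


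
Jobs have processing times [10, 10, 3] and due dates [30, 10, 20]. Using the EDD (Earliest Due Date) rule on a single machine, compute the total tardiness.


Sort by due date (EDD order): [(10, 10), (3, 20), (10, 30)]
Compute completion times and tardiness:
  Job 1: p=10, d=10, C=10, tardiness=max(0,10-10)=0
  Job 2: p=3, d=20, C=13, tardiness=max(0,13-20)=0
  Job 3: p=10, d=30, C=23, tardiness=max(0,23-30)=0
Total tardiness = 0

0


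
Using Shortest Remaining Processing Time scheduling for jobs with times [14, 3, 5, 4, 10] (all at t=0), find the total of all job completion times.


Since all jobs arrive at t=0, SRPT equals SPT ordering.
SPT order: [3, 4, 5, 10, 14]
Completion times:
  Job 1: p=3, C=3
  Job 2: p=4, C=7
  Job 3: p=5, C=12
  Job 4: p=10, C=22
  Job 5: p=14, C=36
Total completion time = 3 + 7 + 12 + 22 + 36 = 80

80


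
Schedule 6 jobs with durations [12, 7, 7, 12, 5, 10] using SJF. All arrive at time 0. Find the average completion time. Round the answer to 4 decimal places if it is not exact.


SJF order (ascending): [5, 7, 7, 10, 12, 12]
Completion times:
  Job 1: burst=5, C=5
  Job 2: burst=7, C=12
  Job 3: burst=7, C=19
  Job 4: burst=10, C=29
  Job 5: burst=12, C=41
  Job 6: burst=12, C=53
Average completion = 159/6 = 26.5

26.5


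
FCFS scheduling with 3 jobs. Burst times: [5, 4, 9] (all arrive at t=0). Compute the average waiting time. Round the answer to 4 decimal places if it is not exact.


FCFS order (as given): [5, 4, 9]
Waiting times:
  Job 1: wait = 0
  Job 2: wait = 5
  Job 3: wait = 9
Sum of waiting times = 14
Average waiting time = 14/3 = 4.6667

4.6667


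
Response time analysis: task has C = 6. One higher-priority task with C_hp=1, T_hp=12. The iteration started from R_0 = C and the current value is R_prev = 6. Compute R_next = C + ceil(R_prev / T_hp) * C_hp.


R_next = C + ceil(R_prev / T_hp) * C_hp
ceil(6 / 12) = ceil(0.5) = 1
Interference = 1 * 1 = 1
R_next = 6 + 1 = 7

7


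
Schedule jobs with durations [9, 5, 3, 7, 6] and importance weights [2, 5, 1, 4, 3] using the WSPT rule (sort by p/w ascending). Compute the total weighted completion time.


Compute p/w ratios and sort ascending (WSPT): [(5, 5), (7, 4), (6, 3), (3, 1), (9, 2)]
Compute weighted completion times:
  Job (p=5,w=5): C=5, w*C=5*5=25
  Job (p=7,w=4): C=12, w*C=4*12=48
  Job (p=6,w=3): C=18, w*C=3*18=54
  Job (p=3,w=1): C=21, w*C=1*21=21
  Job (p=9,w=2): C=30, w*C=2*30=60
Total weighted completion time = 208

208


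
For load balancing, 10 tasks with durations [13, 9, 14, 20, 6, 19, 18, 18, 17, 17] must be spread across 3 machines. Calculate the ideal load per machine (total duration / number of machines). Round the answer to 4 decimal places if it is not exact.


Total processing time = 13 + 9 + 14 + 20 + 6 + 19 + 18 + 18 + 17 + 17 = 151
Number of machines = 3
Ideal balanced load = 151 / 3 = 50.3333

50.3333


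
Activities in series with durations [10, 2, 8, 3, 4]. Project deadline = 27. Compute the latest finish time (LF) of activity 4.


LF(activity 4) = deadline - sum of successor durations
Successors: activities 5 through 5 with durations [4]
Sum of successor durations = 4
LF = 27 - 4 = 23

23


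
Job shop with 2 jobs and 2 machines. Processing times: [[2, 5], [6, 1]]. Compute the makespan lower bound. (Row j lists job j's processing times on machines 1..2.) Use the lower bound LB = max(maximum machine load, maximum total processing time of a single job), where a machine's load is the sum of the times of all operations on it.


Machine loads:
  Machine 1: 2 + 6 = 8
  Machine 2: 5 + 1 = 6
Max machine load = 8
Job totals:
  Job 1: 7
  Job 2: 7
Max job total = 7
Lower bound = max(8, 7) = 8

8


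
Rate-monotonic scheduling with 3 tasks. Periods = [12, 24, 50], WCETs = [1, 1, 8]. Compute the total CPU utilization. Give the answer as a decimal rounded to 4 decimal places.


Compute individual utilizations (exact fractions):
  Task 1: C/T = 1/12 (approx. 0.0833)
  Task 2: C/T = 1/24 (approx. 0.0417)
  Task 3: C/T = 8/50 = 4/25 (approx. 0.16)
Total utilization U = 1/12 + 1/24 + 4/25 = 57/200
Rounded to 4 decimal places: U = 0.2850
RM (Liu & Layland) bound for 3 tasks = 0.779763; compare with U = 57/200 (approx. 0.285000)
U <= bound, so schedulable by RM sufficient condition.

0.2850


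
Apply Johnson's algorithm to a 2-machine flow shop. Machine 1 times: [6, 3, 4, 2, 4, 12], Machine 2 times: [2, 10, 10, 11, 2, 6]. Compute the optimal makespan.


Apply Johnson's rule:
  Group 1 (a <= b): [(4, 2, 11), (2, 3, 10), (3, 4, 10)]
  Group 2 (a > b): [(6, 12, 6), (1, 6, 2), (5, 4, 2)]
Optimal job order: [4, 2, 3, 6, 1, 5]
Schedule:
  Job 4: M1 done at 2, M2 done at 13
  Job 2: M1 done at 5, M2 done at 23
  Job 3: M1 done at 9, M2 done at 33
  Job 6: M1 done at 21, M2 done at 39
  Job 1: M1 done at 27, M2 done at 41
  Job 5: M1 done at 31, M2 done at 43
Makespan = 43

43


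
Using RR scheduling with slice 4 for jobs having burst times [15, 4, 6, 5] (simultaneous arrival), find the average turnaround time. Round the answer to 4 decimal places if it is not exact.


Time quantum = 4
Execution trace:
  J1 runs 4 units, time = 4
  J2 runs 4 units, time = 8
  J3 runs 4 units, time = 12
  J4 runs 4 units, time = 16
  J1 runs 4 units, time = 20
  J3 runs 2 units, time = 22
  J4 runs 1 units, time = 23
  J1 runs 4 units, time = 27
  J1 runs 3 units, time = 30
Finish times: [30, 8, 22, 23]
Average turnaround = 83/4 = 20.75

20.75


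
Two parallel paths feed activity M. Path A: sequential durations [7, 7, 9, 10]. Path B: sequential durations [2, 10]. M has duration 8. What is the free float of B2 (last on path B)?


ES(B2) = sum of predecessors on chain B = 2
EF(B2) = ES + duration = 2 + 10 = 12
Successor of B2 is M. ES(M) = max(sum(A), sum(B)) = max(33, 12) = 33
Free float = ES(successor) - EF(current) = 33 - 12 = 21

21


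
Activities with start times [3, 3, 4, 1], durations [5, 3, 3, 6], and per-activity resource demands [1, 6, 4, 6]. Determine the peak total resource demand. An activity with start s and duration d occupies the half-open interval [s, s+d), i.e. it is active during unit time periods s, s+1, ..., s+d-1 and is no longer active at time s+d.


Each activity i is active on [start_i, start_i + duration_i).
Compute total resource usage per time slot:
  t=0: active resources = [], total = 0
  t=1: active resources = [6], total = 6
  t=2: active resources = [6], total = 6
  t=3: active resources = [1, 6, 6], total = 13
  t=4: active resources = [1, 6, 4, 6], total = 17
  t=5: active resources = [1, 6, 4, 6], total = 17
  t=6: active resources = [1, 4, 6], total = 11
  t=7: active resources = [1], total = 1
Peak resource demand = 17

17


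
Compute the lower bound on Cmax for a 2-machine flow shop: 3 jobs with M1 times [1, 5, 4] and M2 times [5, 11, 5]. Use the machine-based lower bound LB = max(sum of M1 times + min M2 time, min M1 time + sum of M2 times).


LB1 = sum(M1 times) + min(M2 times) = 10 + 5 = 15
LB2 = min(M1 times) + sum(M2 times) = 1 + 21 = 22
Lower bound = max(LB1, LB2) = max(15, 22) = 22

22


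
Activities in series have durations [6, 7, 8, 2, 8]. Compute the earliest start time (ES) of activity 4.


Activity 4 starts after activities 1 through 3 complete.
Predecessor durations: [6, 7, 8]
ES = 6 + 7 + 8 = 21

21


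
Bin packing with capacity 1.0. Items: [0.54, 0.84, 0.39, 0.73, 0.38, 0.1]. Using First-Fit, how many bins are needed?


Place items sequentially using First-Fit:
  Item 0.54 -> new Bin 1
  Item 0.84 -> new Bin 2
  Item 0.39 -> Bin 1 (now 0.93)
  Item 0.73 -> new Bin 3
  Item 0.38 -> new Bin 4
  Item 0.1 -> Bin 2 (now 0.94)
Total bins used = 4

4


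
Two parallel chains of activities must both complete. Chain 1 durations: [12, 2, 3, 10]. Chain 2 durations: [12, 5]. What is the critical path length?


Path A total = 12 + 2 + 3 + 10 = 27
Path B total = 12 + 5 = 17
Critical path = longest path = max(27, 17) = 27

27


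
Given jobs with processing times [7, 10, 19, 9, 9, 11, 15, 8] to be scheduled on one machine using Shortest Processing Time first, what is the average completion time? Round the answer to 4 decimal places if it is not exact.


Sort jobs by processing time (SPT order): [7, 8, 9, 9, 10, 11, 15, 19]
Compute completion times sequentially:
  Job 1: processing = 7, completes at 7
  Job 2: processing = 8, completes at 15
  Job 3: processing = 9, completes at 24
  Job 4: processing = 9, completes at 33
  Job 5: processing = 10, completes at 43
  Job 6: processing = 11, completes at 54
  Job 7: processing = 15, completes at 69
  Job 8: processing = 19, completes at 88
Sum of completion times = 333
Average completion time = 333/8 = 41.625

41.625


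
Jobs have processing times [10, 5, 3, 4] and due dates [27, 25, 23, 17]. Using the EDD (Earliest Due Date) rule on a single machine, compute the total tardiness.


Sort by due date (EDD order): [(4, 17), (3, 23), (5, 25), (10, 27)]
Compute completion times and tardiness:
  Job 1: p=4, d=17, C=4, tardiness=max(0,4-17)=0
  Job 2: p=3, d=23, C=7, tardiness=max(0,7-23)=0
  Job 3: p=5, d=25, C=12, tardiness=max(0,12-25)=0
  Job 4: p=10, d=27, C=22, tardiness=max(0,22-27)=0
Total tardiness = 0

0


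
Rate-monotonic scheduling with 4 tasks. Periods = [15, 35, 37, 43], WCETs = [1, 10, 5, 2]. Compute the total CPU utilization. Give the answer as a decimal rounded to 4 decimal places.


Compute individual utilizations (exact fractions):
  Task 1: C/T = 1/15 (approx. 0.0667)
  Task 2: C/T = 10/35 = 2/7 (approx. 0.2857)
  Task 3: C/T = 5/37 (approx. 0.1351)
  Task 4: C/T = 2/43 (approx. 0.0465)
Total utilization U = 1/15 + 2/7 + 5/37 + 2/43 = 89212/167055
Rounded to 4 decimal places: U = 0.5340
RM (Liu & Layland) bound for 4 tasks = 0.756828; compare with U = 89212/167055 (approx. 0.534028)
U <= bound, so schedulable by RM sufficient condition.

0.5340
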